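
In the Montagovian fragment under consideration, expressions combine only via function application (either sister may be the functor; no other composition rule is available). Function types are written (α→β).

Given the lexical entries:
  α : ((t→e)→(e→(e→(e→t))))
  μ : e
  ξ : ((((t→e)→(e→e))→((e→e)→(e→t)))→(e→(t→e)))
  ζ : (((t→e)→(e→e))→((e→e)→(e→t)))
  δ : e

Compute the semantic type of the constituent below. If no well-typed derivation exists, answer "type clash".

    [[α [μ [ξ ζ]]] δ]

(e→(e→t))

At [ξ ζ], ξ : ((((t→e)→(e→e))→((e→e)→(e→t)))→(e→(t→e))) takes ζ : (((t→e)→(e→e))→((e→e)→(e→t))), giving (e→(t→e)).
At [μ [ξ ζ]], [ξ ζ] : (e→(t→e)) takes μ : e, giving (t→e).
At [α [μ [ξ ζ]]], α : ((t→e)→(e→(e→(e→t)))) takes [μ [ξ ζ]] : (t→e), giving (e→(e→(e→t))).
At [[α [μ [ξ ζ]]] δ], [α [μ [ξ ζ]]] : (e→(e→(e→t))) takes δ : e, giving (e→(e→t)).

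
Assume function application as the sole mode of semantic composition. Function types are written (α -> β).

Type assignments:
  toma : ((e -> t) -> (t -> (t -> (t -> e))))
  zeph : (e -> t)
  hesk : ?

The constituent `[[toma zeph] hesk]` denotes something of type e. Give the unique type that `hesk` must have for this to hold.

For [[toma zeph] hesk] to have type e with [toma zeph] of type (t -> (t -> (t -> e))), hesk must be the function: hesk : ((t -> (t -> (t -> e))) -> e).

((t -> (t -> (t -> e))) -> e)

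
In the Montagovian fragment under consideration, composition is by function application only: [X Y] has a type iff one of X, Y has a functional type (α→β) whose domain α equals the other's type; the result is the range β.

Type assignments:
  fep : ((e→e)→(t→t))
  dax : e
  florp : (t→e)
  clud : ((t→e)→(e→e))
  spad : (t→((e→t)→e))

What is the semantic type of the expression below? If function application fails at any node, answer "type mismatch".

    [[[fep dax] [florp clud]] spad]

type mismatch

[fep dax]: ((e→e)→(t→t)) and e cannot combine by function application — type clash.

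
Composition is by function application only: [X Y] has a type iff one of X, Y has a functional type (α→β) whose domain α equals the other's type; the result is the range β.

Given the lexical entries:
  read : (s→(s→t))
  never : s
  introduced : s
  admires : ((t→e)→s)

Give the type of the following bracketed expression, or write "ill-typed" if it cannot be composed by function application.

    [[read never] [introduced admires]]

ill-typed

[read never]: functor read : (s→(s→t)), argument never : s; result (s→t).
[introduced admires]: s and ((t→e)→s) cannot combine by function application — type clash.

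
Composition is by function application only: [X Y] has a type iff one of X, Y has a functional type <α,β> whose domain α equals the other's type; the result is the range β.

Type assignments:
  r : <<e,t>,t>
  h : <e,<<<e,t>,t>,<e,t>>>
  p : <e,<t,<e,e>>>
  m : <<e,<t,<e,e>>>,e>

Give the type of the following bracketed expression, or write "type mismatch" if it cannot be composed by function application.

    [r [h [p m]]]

<e,t>

At [p m], m : <<e,<t,<e,e>>>,e> takes p : <e,<t,<e,e>>>, giving e.
At [h [p m]], h : <e,<<<e,t>,t>,<e,t>>> takes [p m] : e, giving <<<e,t>,t>,<e,t>>.
At [r [h [p m]]], [h [p m]] : <<<e,t>,t>,<e,t>> takes r : <<e,t>,t>, giving <e,t>.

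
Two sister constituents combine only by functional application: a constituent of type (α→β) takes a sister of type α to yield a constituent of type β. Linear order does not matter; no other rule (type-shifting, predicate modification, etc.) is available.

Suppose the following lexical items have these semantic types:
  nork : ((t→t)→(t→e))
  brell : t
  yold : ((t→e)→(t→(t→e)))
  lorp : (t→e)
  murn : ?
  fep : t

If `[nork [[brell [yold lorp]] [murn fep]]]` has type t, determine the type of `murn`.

[nork [[brell [yold lorp]] [murn fep]]] must have type t. The sister nork has type ((t→t)→(t→e)); that is not a function onto t, so [[brell [yold lorp]] [murn fep]] must be the functor, of type (((t→t)→(t→e))→t).
[[brell [yold lorp]] [murn fep]] must have type (((t→t)→(t→e))→t). The sister [brell [yold lorp]] has type (t→e); that is not a function onto (((t→t)→(t→e))→t), so [murn fep] must be the functor, of type ((t→e)→(((t→t)→(t→e))→t)).
[murn fep] must have type ((t→e)→(((t→t)→(t→e))→t)). The sister fep has type t; that is not a function onto ((t→e)→(((t→t)→(t→e))→t)), so murn must be the functor, of type (t→((t→e)→(((t→t)→(t→e))→t))).

(t→((t→e)→(((t→t)→(t→e))→t)))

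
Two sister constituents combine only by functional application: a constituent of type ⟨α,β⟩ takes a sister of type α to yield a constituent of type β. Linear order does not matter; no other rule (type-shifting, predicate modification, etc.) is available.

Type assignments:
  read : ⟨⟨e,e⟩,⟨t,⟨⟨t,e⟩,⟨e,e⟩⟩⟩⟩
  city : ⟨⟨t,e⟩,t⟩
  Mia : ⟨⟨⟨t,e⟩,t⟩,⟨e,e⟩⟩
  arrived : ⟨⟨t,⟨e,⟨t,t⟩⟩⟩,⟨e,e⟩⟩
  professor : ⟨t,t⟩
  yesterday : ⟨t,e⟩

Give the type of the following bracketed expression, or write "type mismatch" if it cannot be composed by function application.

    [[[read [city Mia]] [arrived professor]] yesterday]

[city Mia] — Mia of type ⟨⟨⟨t,e⟩,t⟩,⟨e,e⟩⟩ combines with city of type ⟨⟨t,e⟩,t⟩: type ⟨e,e⟩.
[read [city Mia]] — read of type ⟨⟨e,e⟩,⟨t,⟨⟨t,e⟩,⟨e,e⟩⟩⟩⟩ combines with [city Mia] of type ⟨e,e⟩: type ⟨t,⟨⟨t,e⟩,⟨e,e⟩⟩⟩.
[arrived professor]: ⟨⟨t,⟨e,⟨t,t⟩⟩⟩,⟨e,e⟩⟩ with ⟨t,t⟩ — neither is a function whose domain matches the other; composition fails here.

type mismatch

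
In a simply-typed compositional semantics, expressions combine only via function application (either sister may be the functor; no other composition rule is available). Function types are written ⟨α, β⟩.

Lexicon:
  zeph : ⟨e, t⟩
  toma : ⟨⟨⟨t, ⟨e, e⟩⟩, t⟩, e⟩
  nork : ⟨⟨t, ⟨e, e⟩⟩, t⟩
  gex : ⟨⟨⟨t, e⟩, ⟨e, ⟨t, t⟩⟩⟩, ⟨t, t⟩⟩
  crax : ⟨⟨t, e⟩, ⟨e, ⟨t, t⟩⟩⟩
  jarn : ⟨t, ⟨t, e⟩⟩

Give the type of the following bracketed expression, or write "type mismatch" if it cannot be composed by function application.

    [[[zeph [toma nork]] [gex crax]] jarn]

⟨t, e⟩

[toma nork]: functor toma : ⟨⟨⟨t, ⟨e, e⟩⟩, t⟩, e⟩, argument nork : ⟨⟨t, ⟨e, e⟩⟩, t⟩; result e.
[zeph [toma nork]]: functor zeph : ⟨e, t⟩, argument [toma nork] : e; result t.
[gex crax]: functor gex : ⟨⟨⟨t, e⟩, ⟨e, ⟨t, t⟩⟩⟩, ⟨t, t⟩⟩, argument crax : ⟨⟨t, e⟩, ⟨e, ⟨t, t⟩⟩⟩; result ⟨t, t⟩.
[[zeph [toma nork]] [gex crax]]: functor [gex crax] : ⟨t, t⟩, argument [zeph [toma nork]] : t; result t.
[[[zeph [toma nork]] [gex crax]] jarn]: functor jarn : ⟨t, ⟨t, e⟩⟩, argument [[zeph [toma nork]] [gex crax]] : t; result ⟨t, e⟩.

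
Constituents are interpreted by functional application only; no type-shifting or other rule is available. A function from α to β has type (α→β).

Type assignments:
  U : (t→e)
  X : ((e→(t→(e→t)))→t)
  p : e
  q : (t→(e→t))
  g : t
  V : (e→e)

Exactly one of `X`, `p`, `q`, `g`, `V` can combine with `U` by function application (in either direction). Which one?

X : ((e→(t→(e→t)))→t) — neither side's domain matches the other.
p : e — neither side's domain matches the other.
q : (t→(e→t)) — neither side's domain matches the other.
g — combines: U : (t→e) takes g : t as argument, giving e.
V : (e→e) — neither side's domain matches the other.

g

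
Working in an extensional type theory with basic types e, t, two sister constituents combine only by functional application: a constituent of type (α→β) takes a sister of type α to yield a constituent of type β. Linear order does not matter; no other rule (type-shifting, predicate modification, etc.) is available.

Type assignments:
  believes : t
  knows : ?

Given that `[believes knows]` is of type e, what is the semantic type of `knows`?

For [believes knows] to have type e with believes of type t, knows must be the function: knows : (t→e).

(t→e)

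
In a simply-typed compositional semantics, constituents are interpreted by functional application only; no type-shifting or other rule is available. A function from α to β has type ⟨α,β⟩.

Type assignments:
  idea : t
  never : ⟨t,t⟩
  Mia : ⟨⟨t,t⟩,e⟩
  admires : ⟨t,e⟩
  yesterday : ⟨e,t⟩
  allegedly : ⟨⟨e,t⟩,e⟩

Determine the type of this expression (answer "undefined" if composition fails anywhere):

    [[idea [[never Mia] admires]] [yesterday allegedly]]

[never Mia]: functor Mia : ⟨⟨t,t⟩,e⟩, argument never : ⟨t,t⟩; result e.
[[never Mia] admires]: e and ⟨t,e⟩ cannot combine by function application — type clash.

undefined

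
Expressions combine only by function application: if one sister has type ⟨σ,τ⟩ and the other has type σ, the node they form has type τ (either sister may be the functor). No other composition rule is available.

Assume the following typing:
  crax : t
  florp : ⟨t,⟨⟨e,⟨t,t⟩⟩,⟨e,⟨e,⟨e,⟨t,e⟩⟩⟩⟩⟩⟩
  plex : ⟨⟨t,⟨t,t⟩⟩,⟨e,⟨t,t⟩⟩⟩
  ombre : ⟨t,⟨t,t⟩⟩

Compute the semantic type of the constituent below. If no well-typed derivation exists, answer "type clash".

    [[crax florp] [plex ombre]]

⟨e,⟨e,⟨e,⟨t,e⟩⟩⟩⟩

[crax florp]: functor florp : ⟨t,⟨⟨e,⟨t,t⟩⟩,⟨e,⟨e,⟨e,⟨t,e⟩⟩⟩⟩⟩⟩, argument crax : t; result ⟨⟨e,⟨t,t⟩⟩,⟨e,⟨e,⟨e,⟨t,e⟩⟩⟩⟩⟩.
[plex ombre]: functor plex : ⟨⟨t,⟨t,t⟩⟩,⟨e,⟨t,t⟩⟩⟩, argument ombre : ⟨t,⟨t,t⟩⟩; result ⟨e,⟨t,t⟩⟩.
[[crax florp] [plex ombre]]: functor [crax florp] : ⟨⟨e,⟨t,t⟩⟩,⟨e,⟨e,⟨e,⟨t,e⟩⟩⟩⟩⟩, argument [plex ombre] : ⟨e,⟨t,t⟩⟩; result ⟨e,⟨e,⟨e,⟨t,e⟩⟩⟩⟩.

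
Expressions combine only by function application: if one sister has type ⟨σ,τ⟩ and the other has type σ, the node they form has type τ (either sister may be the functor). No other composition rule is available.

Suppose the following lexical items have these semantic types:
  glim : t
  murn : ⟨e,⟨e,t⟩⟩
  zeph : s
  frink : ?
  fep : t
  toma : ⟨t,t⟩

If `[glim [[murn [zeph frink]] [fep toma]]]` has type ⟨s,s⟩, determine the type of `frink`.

⟨s,⟨⟨e,⟨e,t⟩⟩,⟨t,⟨t,⟨s,s⟩⟩⟩⟩⟩

At [glim [[murn [zeph frink]] [fep toma]]] (required: ⟨s,s⟩): glim is t, which is not a function with range ⟨s,s⟩; hence [[murn [zeph frink]] [fep toma]] is the functor — type ⟨t,⟨s,s⟩⟩.
At [[murn [zeph frink]] [fep toma]] (required: ⟨t,⟨s,s⟩⟩): [fep toma] is t, which is not a function with range ⟨t,⟨s,s⟩⟩; hence [murn [zeph frink]] is the functor — type ⟨t,⟨t,⟨s,s⟩⟩⟩.
At [murn [zeph frink]] (required: ⟨t,⟨t,⟨s,s⟩⟩⟩): murn is ⟨e,⟨e,t⟩⟩, which is not a function with range ⟨t,⟨t,⟨s,s⟩⟩⟩; hence [zeph frink] is the functor — type ⟨⟨e,⟨e,t⟩⟩,⟨t,⟨t,⟨s,s⟩⟩⟩⟩.
At [zeph frink] (required: ⟨⟨e,⟨e,t⟩⟩,⟨t,⟨t,⟨s,s⟩⟩⟩⟩): zeph is s, which is not a function with range ⟨⟨e,⟨e,t⟩⟩,⟨t,⟨t,⟨s,s⟩⟩⟩⟩; hence frink is the functor — type ⟨s,⟨⟨e,⟨e,t⟩⟩,⟨t,⟨t,⟨s,s⟩⟩⟩⟩⟩.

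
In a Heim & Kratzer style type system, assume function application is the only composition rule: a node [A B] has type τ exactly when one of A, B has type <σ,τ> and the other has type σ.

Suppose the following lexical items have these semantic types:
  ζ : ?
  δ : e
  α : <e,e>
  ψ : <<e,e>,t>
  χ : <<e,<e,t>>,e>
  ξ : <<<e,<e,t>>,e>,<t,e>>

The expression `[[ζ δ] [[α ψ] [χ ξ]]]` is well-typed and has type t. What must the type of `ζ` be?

<e,<e,t>>

At [[ζ δ] [[α ψ] [χ ξ]]] (required: t): [[α ψ] [χ ξ]] is e, which is not a function with range t; hence [ζ δ] is the functor — type <e,t>.
At [ζ δ] (required: <e,t>): δ is e, which is not a function with range <e,t>; hence ζ is the functor — type <e,<e,t>>.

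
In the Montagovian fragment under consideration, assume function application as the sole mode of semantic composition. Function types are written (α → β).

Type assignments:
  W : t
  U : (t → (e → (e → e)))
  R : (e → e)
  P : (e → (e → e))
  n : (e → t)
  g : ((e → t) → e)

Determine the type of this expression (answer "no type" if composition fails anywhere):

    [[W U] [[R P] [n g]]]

[W U]: U is (t → (e → (e → e))), W is t; result (e → (e → e)).
[R P]: (e → e) with (e → (e → e)) — neither is a function whose domain matches the other; composition fails here.

no type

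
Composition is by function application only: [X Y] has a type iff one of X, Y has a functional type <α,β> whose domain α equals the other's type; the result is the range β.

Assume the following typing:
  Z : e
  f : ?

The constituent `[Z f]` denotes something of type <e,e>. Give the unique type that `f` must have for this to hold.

[Z f] is required to be <e,e>. Z : e cannot yield <e,e> as functor, so f : <e,<e,e>>.

<e,<e,e>>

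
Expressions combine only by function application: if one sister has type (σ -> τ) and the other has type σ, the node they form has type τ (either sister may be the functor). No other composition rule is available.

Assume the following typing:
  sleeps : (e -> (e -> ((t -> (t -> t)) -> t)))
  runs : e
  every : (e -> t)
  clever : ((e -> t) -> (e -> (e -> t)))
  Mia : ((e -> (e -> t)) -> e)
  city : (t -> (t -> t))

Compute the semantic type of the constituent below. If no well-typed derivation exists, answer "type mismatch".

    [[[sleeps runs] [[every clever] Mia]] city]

[sleeps runs]: (e -> (e -> ((t -> (t -> t)) -> t))) applied to e yields (e -> ((t -> (t -> t)) -> t)).
[every clever]: ((e -> t) -> (e -> (e -> t))) applied to (e -> t) yields (e -> (e -> t)).
[[every clever] Mia]: ((e -> (e -> t)) -> e) applied to (e -> (e -> t)) yields e.
[[sleeps runs] [[every clever] Mia]]: (e -> ((t -> (t -> t)) -> t)) applied to e yields ((t -> (t -> t)) -> t).
[[[sleeps runs] [[every clever] Mia]] city]: ((t -> (t -> t)) -> t) applied to (t -> (t -> t)) yields t.

t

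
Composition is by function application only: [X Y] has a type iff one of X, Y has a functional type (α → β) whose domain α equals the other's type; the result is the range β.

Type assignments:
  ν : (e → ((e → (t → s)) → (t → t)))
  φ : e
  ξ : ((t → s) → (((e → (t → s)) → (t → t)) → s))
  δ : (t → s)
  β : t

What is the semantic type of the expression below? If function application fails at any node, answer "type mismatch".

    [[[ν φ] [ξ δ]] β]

type mismatch

[ν φ]: functor ν : (e → ((e → (t → s)) → (t → t))), argument φ : e; result ((e → (t → s)) → (t → t)).
[ξ δ]: functor ξ : ((t → s) → (((e → (t → s)) → (t → t)) → s)), argument δ : (t → s); result (((e → (t → s)) → (t → t)) → s).
[[ν φ] [ξ δ]]: functor [ξ δ] : (((e → (t → s)) → (t → t)) → s), argument [ν φ] : ((e → (t → s)) → (t → t)); result s.
[[[ν φ] [ξ δ]] β]: s and t cannot combine by function application — type clash.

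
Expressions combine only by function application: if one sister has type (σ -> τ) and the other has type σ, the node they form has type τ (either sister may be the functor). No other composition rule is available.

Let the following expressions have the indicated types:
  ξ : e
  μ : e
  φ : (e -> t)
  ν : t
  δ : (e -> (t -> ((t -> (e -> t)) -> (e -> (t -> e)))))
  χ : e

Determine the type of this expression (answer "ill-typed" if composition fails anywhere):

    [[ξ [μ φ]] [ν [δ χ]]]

ill-typed

[μ φ]: φ is (e -> t), μ is e; result t.
[ξ [μ φ]]: e and t cannot combine by function application — type clash.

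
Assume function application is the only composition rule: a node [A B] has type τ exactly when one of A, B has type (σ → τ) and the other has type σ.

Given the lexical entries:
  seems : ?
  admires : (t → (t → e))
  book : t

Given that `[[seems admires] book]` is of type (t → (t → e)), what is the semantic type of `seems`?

((t → (t → e)) → (t → (t → (t → e))))

For [[seems admires] book] to have type (t → (t → e)) with book of type t, [seems admires] must be the function: [seems admires] : (t → (t → (t → e))).
For [seems admires] to have type (t → (t → (t → e))) with admires of type (t → (t → e)), seems must be the function: seems : ((t → (t → e)) → (t → (t → (t → e)))).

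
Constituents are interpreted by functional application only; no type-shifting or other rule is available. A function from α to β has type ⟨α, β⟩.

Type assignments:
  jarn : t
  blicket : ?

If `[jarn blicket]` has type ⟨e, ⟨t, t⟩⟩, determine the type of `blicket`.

⟨t, ⟨e, ⟨t, t⟩⟩⟩

At [jarn blicket] (required: ⟨e, ⟨t, t⟩⟩): jarn is t, which is not a function with range ⟨e, ⟨t, t⟩⟩; hence blicket is the functor — type ⟨t, ⟨e, ⟨t, t⟩⟩⟩.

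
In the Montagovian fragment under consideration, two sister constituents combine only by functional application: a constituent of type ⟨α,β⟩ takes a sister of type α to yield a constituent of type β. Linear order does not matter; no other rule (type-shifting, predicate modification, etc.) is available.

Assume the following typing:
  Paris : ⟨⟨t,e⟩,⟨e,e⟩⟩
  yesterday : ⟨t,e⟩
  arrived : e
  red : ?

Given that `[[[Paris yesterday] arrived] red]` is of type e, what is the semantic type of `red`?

⟨e,e⟩

[[[Paris yesterday] arrived] red] is required to be e. [[Paris yesterday] arrived] : e cannot yield e as functor, so red : ⟨e,e⟩.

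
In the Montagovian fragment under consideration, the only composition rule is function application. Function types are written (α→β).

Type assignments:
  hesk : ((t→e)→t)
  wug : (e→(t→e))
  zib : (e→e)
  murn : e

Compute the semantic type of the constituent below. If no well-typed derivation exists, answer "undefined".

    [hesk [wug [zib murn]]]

[zib murn] — zib of type (e→e) combines with murn of type e: type e.
[wug [zib murn]] — wug of type (e→(t→e)) combines with [zib murn] of type e: type (t→e).
[hesk [wug [zib murn]]] — hesk of type ((t→e)→t) combines with [wug [zib murn]] of type (t→e): type t.

t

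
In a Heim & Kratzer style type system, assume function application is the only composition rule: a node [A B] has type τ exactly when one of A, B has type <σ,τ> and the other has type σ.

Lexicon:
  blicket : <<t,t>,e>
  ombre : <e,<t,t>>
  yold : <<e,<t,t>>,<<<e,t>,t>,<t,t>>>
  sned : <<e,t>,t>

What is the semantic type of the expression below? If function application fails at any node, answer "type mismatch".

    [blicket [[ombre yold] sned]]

e

[ombre yold]: <<e,<t,t>>,<<<e,t>,t>,<t,t>>> applied to <e,<t,t>> yields <<<e,t>,t>,<t,t>>.
[[ombre yold] sned]: <<<e,t>,t>,<t,t>> applied to <<e,t>,t> yields <t,t>.
[blicket [[ombre yold] sned]]: <<t,t>,e> applied to <t,t> yields e.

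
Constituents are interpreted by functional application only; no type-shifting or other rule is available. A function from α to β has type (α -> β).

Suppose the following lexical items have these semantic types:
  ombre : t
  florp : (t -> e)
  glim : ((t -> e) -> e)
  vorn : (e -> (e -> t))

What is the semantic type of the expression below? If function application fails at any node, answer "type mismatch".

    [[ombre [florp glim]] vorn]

type mismatch

[florp glim] — glim of type ((t -> e) -> e) combines with florp of type (t -> e): type e.
[ombre [florp glim]]: t and e cannot combine by function application — type clash.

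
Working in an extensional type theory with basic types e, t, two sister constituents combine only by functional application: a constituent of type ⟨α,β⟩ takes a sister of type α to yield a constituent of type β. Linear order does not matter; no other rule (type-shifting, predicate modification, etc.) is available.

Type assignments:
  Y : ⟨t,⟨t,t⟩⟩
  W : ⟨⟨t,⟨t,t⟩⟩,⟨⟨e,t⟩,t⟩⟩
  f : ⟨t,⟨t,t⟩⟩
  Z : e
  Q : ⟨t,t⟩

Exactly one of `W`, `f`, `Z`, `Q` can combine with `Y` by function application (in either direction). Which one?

W

W — combines: W : ⟨⟨t,⟨t,t⟩⟩,⟨⟨e,t⟩,t⟩⟩ takes Y : ⟨t,⟨t,t⟩⟩ as argument, giving ⟨⟨e,t⟩,t⟩.
f : ⟨t,⟨t,t⟩⟩ — no; Y wants t, and f wants t.
Z : e — no; Y wants t, and Z wants nothing (atomic).
Q : ⟨t,t⟩ — no; Y wants t, and Q wants t.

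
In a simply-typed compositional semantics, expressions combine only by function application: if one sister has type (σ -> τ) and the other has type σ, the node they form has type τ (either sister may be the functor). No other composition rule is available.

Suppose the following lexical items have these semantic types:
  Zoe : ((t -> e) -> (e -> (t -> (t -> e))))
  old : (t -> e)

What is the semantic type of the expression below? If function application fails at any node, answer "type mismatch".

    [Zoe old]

(e -> (t -> (t -> e)))

[Zoe old]: functor Zoe : ((t -> e) -> (e -> (t -> (t -> e)))), argument old : (t -> e); result (e -> (t -> (t -> e))).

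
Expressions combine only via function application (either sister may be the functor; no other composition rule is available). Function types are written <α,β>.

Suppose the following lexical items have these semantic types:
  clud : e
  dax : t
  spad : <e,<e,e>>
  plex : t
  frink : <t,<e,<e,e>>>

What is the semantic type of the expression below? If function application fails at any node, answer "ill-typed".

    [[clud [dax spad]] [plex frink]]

ill-typed

At [dax spad]: neither t nor <e,<e,e>> can take the other as argument; the node is ill-typed.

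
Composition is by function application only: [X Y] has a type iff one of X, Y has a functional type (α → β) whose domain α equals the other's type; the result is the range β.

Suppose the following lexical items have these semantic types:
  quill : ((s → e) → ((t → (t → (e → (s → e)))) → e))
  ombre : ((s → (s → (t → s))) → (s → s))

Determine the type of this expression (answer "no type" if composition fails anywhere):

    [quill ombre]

no type

At [quill ombre]: neither ((s → e) → ((t → (t → (e → (s → e)))) → e)) nor ((s → (s → (t → s))) → (s → s)) can take the other as argument; the node is ill-typed.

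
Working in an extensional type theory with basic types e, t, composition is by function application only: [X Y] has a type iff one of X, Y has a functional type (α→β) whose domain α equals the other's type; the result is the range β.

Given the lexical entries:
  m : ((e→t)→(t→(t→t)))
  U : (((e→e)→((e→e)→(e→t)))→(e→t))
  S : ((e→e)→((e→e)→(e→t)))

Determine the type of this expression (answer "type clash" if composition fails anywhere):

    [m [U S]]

[U S] — U of type (((e→e)→((e→e)→(e→t)))→(e→t)) combines with S of type ((e→e)→((e→e)→(e→t))): type (e→t).
[m [U S]] — m of type ((e→t)→(t→(t→t))) combines with [U S] of type (e→t): type (t→(t→t)).

(t→(t→t))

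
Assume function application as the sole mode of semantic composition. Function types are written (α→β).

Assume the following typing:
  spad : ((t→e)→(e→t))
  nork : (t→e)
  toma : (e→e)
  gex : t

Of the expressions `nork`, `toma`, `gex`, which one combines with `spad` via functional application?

nork — combines: spad : ((t→e)→(e→t)) takes nork : (t→e) as argument, giving (e→t).
toma : (e→e) — does not combine with spad.
gex : t — does not combine with spad.

nork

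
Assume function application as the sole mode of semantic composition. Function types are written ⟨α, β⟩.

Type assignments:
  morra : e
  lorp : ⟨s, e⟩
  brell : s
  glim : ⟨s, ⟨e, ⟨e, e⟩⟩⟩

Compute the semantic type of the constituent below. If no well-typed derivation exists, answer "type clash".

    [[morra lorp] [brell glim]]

At [morra lorp]: neither e nor ⟨s, e⟩ can take the other as argument; the node is ill-typed.

type clash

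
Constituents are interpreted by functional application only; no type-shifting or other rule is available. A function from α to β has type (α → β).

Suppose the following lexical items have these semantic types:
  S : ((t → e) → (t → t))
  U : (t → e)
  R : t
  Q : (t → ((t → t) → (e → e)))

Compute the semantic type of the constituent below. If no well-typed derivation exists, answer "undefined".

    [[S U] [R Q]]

(e → e)

[S U]: S is ((t → e) → (t → t)), U is (t → e); result (t → t).
[R Q]: Q is (t → ((t → t) → (e → e))), R is t; result ((t → t) → (e → e)).
[[S U] [R Q]]: [R Q] is ((t → t) → (e → e)), [S U] is (t → t); result (e → e).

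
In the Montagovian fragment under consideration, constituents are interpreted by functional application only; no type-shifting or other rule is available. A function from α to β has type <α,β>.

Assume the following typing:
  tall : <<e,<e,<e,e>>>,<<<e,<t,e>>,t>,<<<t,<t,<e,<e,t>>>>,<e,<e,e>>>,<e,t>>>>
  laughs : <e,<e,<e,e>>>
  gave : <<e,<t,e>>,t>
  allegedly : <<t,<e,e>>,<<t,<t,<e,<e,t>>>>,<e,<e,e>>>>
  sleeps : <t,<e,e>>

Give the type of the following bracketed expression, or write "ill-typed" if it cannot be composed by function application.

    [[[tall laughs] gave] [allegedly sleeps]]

<e,t>

[tall laughs]: functor tall : <<e,<e,<e,e>>>,<<<e,<t,e>>,t>,<<<t,<t,<e,<e,t>>>>,<e,<e,e>>>,<e,t>>>>, argument laughs : <e,<e,<e,e>>>; result <<<e,<t,e>>,t>,<<<t,<t,<e,<e,t>>>>,<e,<e,e>>>,<e,t>>>.
[[tall laughs] gave]: functor [tall laughs] : <<<e,<t,e>>,t>,<<<t,<t,<e,<e,t>>>>,<e,<e,e>>>,<e,t>>>, argument gave : <<e,<t,e>>,t>; result <<<t,<t,<e,<e,t>>>>,<e,<e,e>>>,<e,t>>.
[allegedly sleeps]: functor allegedly : <<t,<e,e>>,<<t,<t,<e,<e,t>>>>,<e,<e,e>>>>, argument sleeps : <t,<e,e>>; result <<t,<t,<e,<e,t>>>>,<e,<e,e>>>.
[[[tall laughs] gave] [allegedly sleeps]]: functor [[tall laughs] gave] : <<<t,<t,<e,<e,t>>>>,<e,<e,e>>>,<e,t>>, argument [allegedly sleeps] : <<t,<t,<e,<e,t>>>>,<e,<e,e>>>; result <e,t>.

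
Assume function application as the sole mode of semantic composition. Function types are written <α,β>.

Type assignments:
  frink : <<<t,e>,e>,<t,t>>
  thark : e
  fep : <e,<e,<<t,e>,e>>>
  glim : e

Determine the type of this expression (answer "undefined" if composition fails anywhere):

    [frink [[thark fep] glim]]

<t,t>

[thark fep] — fep of type <e,<e,<<t,e>,e>>> combines with thark of type e: type <e,<<t,e>,e>>.
[[thark fep] glim] — [thark fep] of type <e,<<t,e>,e>> combines with glim of type e: type <<t,e>,e>.
[frink [[thark fep] glim]] — frink of type <<<t,e>,e>,<t,t>> combines with [[thark fep] glim] of type <<t,e>,e>: type <t,t>.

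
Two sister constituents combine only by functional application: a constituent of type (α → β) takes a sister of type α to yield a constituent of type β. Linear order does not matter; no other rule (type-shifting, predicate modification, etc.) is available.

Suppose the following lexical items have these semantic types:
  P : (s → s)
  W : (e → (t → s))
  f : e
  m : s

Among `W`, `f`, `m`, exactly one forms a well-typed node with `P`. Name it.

W : (e → (t → s)) — P needs s; W needs e; neither fits.
f : e — P needs s; f needs nothing (atomic); neither fits.
m — combines: P : (s → s) takes m : s as argument, giving s.

m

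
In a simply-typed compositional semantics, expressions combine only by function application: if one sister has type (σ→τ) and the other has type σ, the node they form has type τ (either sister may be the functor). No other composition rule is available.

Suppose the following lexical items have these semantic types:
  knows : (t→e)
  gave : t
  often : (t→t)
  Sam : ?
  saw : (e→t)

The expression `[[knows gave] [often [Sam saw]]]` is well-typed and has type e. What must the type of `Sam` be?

For [[knows gave] [often [Sam saw]]] to have type e with [knows gave] of type e, [often [Sam saw]] must be the function: [often [Sam saw]] : (e→e).
For [often [Sam saw]] to have type (e→e) with often of type (t→t), [Sam saw] must be the function: [Sam saw] : ((t→t)→(e→e)).
For [Sam saw] to have type ((t→t)→(e→e)) with saw of type (e→t), Sam must be the function: Sam : ((e→t)→((t→t)→(e→e))).

((e→t)→((t→t)→(e→e)))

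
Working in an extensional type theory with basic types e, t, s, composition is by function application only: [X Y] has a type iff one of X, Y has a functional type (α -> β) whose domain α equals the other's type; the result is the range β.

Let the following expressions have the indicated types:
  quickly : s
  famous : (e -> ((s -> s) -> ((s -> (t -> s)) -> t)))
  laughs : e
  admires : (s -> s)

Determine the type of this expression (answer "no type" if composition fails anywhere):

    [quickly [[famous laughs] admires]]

no type

[famous laughs]: functor famous : (e -> ((s -> s) -> ((s -> (t -> s)) -> t))), argument laughs : e; result ((s -> s) -> ((s -> (t -> s)) -> t)).
[[famous laughs] admires]: functor [famous laughs] : ((s -> s) -> ((s -> (t -> s)) -> t)), argument admires : (s -> s); result ((s -> (t -> s)) -> t).
[quickly [[famous laughs] admires]]: s and ((s -> (t -> s)) -> t) cannot combine by function application — type clash.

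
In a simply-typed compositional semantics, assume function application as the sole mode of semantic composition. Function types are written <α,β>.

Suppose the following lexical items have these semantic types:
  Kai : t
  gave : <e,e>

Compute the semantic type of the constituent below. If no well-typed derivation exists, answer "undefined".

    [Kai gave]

[Kai gave]: t and <e,e> cannot combine by function application — type clash.

undefined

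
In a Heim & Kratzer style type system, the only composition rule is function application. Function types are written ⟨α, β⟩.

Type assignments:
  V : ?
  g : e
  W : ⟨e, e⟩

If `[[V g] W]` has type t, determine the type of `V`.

⟨e, ⟨⟨e, e⟩, t⟩⟩

At [[V g] W] (required: t): W is ⟨e, e⟩, which is not a function with range t; hence [V g] is the functor — type ⟨⟨e, e⟩, t⟩.
At [V g] (required: ⟨⟨e, e⟩, t⟩): g is e, which is not a function with range ⟨⟨e, e⟩, t⟩; hence V is the functor — type ⟨e, ⟨⟨e, e⟩, t⟩⟩.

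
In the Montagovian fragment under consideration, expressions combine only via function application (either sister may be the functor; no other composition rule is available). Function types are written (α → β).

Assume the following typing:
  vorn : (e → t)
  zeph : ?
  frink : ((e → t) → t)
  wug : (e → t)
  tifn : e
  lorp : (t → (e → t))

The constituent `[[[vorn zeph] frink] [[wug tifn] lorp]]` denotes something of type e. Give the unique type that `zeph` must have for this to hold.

[[[vorn zeph] frink] [[wug tifn] lorp]] is required to be e. [[wug tifn] lorp] : (e → t) cannot yield e as functor, so [[vorn zeph] frink] : ((e → t) → e).
[[vorn zeph] frink] is required to be ((e → t) → e). frink : ((e → t) → t) cannot yield ((e → t) → e) as functor, so [vorn zeph] : (((e → t) → t) → ((e → t) → e)).
[vorn zeph] is required to be (((e → t) → t) → ((e → t) → e)). vorn : (e → t) cannot yield (((e → t) → t) → ((e → t) → e)) as functor, so zeph : ((e → t) → (((e → t) → t) → ((e → t) → e))).

((e → t) → (((e → t) → t) → ((e → t) → e)))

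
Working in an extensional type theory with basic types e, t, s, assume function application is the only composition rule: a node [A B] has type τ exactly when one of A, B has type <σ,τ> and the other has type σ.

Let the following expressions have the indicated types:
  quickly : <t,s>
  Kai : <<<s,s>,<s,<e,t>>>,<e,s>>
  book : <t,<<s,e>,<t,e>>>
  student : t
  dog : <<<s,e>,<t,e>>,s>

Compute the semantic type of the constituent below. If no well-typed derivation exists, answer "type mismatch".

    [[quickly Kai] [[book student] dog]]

type mismatch

[quickly Kai]: <t,s> and <<<s,s>,<s,<e,t>>>,<e,s>> cannot combine by function application — type clash.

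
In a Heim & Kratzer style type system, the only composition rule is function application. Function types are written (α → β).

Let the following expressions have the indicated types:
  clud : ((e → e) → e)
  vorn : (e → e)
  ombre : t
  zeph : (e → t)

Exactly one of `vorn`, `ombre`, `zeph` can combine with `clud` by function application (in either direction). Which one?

vorn

vorn — combines: clud : ((e → e) → e) takes vorn : (e → e) as argument, giving e.
ombre : t — clud needs (e → e); ombre needs nothing (atomic); neither fits.
zeph : (e → t) — clud needs (e → e); zeph needs e; neither fits.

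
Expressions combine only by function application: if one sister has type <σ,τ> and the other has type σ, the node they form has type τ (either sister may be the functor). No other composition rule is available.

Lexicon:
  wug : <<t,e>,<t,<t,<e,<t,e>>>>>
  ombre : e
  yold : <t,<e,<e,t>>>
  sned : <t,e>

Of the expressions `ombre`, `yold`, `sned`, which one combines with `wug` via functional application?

sned

ombre : e — no; wug wants <t,e>, and ombre wants nothing (atomic).
yold : <t,<e,<e,t>>> — no; wug wants <t,e>, and yold wants t.
sned — combines: wug : <<t,e>,<t,<t,<e,<t,e>>>>> takes sned : <t,e> as argument, giving <t,<t,<e,<t,e>>>>.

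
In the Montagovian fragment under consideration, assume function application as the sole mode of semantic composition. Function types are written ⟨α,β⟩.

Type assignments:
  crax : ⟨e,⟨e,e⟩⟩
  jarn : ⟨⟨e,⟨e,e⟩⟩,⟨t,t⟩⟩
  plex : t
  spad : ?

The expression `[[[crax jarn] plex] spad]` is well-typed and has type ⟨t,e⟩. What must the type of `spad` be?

At [[[crax jarn] plex] spad] (required: ⟨t,e⟩): [[crax jarn] plex] is t, which is not a function with range ⟨t,e⟩; hence spad is the functor — type ⟨t,⟨t,e⟩⟩.

⟨t,⟨t,e⟩⟩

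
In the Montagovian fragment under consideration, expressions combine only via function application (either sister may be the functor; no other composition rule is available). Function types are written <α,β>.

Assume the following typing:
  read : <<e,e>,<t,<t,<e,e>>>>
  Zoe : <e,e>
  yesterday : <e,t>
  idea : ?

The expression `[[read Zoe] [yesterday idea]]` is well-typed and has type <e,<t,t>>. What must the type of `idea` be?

<<e,t>,<<t,<t,<e,e>>>,<e,<t,t>>>>

For [[read Zoe] [yesterday idea]] to have type <e,<t,t>> with [read Zoe] of type <t,<t,<e,e>>>, [yesterday idea] must be the function: [yesterday idea] : <<t,<t,<e,e>>>,<e,<t,t>>>.
For [yesterday idea] to have type <<t,<t,<e,e>>>,<e,<t,t>>> with yesterday of type <e,t>, idea must be the function: idea : <<e,t>,<<t,<t,<e,e>>>,<e,<t,t>>>>.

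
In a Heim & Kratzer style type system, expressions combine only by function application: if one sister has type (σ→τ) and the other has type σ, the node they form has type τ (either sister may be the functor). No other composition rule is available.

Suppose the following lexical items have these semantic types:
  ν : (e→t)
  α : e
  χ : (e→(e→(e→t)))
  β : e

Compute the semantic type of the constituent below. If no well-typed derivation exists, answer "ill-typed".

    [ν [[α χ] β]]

[α χ]: functor χ : (e→(e→(e→t))), argument α : e; result (e→(e→t)).
[[α χ] β]: functor [α χ] : (e→(e→t)), argument β : e; result (e→t).
[ν [[α χ] β]]: (e→t) with (e→t) — neither is a function whose domain matches the other; composition fails here.

ill-typed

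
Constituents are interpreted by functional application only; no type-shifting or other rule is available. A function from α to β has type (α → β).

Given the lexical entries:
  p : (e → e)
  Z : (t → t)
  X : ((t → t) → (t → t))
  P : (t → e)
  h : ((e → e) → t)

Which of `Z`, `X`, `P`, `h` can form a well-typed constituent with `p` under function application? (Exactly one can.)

Z : (t → t) — p needs e; Z needs t; neither fits.
X : ((t → t) → (t → t)) — p needs e; X needs (t → t); neither fits.
P : (t → e) — p needs e; P needs t; neither fits.
h — combines: h : ((e → e) → t) takes p : (e → e) as argument, giving t.

h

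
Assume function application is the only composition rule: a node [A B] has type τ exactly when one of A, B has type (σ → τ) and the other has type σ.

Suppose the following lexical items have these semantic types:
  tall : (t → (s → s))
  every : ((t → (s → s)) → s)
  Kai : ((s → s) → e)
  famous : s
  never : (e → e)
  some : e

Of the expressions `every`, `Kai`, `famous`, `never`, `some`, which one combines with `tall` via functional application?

every

every — combines: every : ((t → (s → s)) → s) takes tall : (t → (s → s)) as argument, giving s.
Kai : ((s → s) → e) — no; tall wants t, and Kai wants (s → s).
famous : s — no; tall wants t, and famous wants nothing (atomic).
never : (e → e) — no; tall wants t, and never wants e.
some : e — no; tall wants t, and some wants nothing (atomic).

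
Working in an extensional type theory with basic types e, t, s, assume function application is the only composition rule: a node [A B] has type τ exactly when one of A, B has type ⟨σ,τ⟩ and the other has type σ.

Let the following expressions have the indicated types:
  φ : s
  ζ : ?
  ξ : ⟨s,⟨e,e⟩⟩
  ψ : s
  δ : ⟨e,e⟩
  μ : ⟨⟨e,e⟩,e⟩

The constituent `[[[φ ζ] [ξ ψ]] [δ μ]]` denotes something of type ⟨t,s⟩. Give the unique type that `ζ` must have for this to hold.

[[[φ ζ] [ξ ψ]] [δ μ]] must have type ⟨t,s⟩. The sister [δ μ] has type e; that is not a function onto ⟨t,s⟩, so [[φ ζ] [ξ ψ]] must be the functor, of type ⟨e,⟨t,s⟩⟩.
[[φ ζ] [ξ ψ]] must have type ⟨e,⟨t,s⟩⟩. The sister [ξ ψ] has type ⟨e,e⟩; that is not a function onto ⟨e,⟨t,s⟩⟩, so [φ ζ] must be the functor, of type ⟨⟨e,e⟩,⟨e,⟨t,s⟩⟩⟩.
[φ ζ] must have type ⟨⟨e,e⟩,⟨e,⟨t,s⟩⟩⟩. The sister φ has type s; that is not a function onto ⟨⟨e,e⟩,⟨e,⟨t,s⟩⟩⟩, so ζ must be the functor, of type ⟨s,⟨⟨e,e⟩,⟨e,⟨t,s⟩⟩⟩⟩.

⟨s,⟨⟨e,e⟩,⟨e,⟨t,s⟩⟩⟩⟩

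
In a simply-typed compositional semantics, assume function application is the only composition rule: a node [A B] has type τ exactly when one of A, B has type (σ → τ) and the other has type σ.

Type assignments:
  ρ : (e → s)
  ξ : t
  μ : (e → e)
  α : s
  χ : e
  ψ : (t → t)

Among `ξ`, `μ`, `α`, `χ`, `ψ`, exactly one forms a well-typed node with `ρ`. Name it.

χ

ξ : t — neither side's domain matches the other.
μ : (e → e) — neither side's domain matches the other.
α : s — neither side's domain matches the other.
χ — combines: ρ : (e → s) takes χ : e as argument, giving s.
ψ : (t → t) — neither side's domain matches the other.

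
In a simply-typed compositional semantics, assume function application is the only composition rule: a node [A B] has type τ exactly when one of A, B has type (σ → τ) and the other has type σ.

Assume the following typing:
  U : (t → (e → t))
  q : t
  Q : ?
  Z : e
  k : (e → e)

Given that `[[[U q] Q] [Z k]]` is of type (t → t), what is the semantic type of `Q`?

((e → t) → (e → (t → t)))

[[[U q] Q] [Z k]] must have type (t → t). The sister [Z k] has type e; that is not a function onto (t → t), so [[U q] Q] must be the functor, of type (e → (t → t)).
[[U q] Q] must have type (e → (t → t)). The sister [U q] has type (e → t); that is not a function onto (e → (t → t)), so Q must be the functor, of type ((e → t) → (e → (t → t))).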